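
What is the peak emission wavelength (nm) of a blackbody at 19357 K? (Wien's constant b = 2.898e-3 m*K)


lam_max = b / T = 2.898e-3 / 19357 = 1.497e-07 m = 149.7133 nm

149.7133 nm


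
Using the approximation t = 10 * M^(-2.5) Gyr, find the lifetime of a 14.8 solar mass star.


t = 10 * M^(-2.5) = 10 * 14.8^(-2.5) = 0.0119

0.0119 Gyr


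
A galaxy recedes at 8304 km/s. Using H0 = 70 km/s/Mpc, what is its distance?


d = v / H0 = 8304 / 70 = 118.6286

118.6286 Mpc


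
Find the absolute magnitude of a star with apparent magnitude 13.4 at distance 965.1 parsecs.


M = m - 5*log10(d) + 5 = 13.4 - 5*log10(965.1) + 5 = 3.4771

3.4771


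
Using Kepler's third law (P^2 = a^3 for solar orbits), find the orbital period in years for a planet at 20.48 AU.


P = a^(3/2) = 20.48^1.5 = 92.6819

92.6819 years


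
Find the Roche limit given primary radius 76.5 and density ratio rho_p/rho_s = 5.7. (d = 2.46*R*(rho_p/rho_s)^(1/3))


d_Roche = 2.46 * 76.5 * 5.7^(1/3) = 336.1668

336.1668


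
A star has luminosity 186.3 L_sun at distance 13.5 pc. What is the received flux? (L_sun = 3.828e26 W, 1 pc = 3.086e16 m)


F = L / (4*pi*d^2) = 7.132e+28 / (4*pi*(4.166e+17)^2) = 3.270e-08

3.270e-08 W/m^2


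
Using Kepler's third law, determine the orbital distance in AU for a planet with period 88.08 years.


a = P^(2/3) = 88.08^(2/3) = 19.7963

19.7963 AU


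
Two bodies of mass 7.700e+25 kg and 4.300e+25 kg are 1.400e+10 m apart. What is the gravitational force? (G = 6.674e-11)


F = G*m1*m2/r^2 = 6.674e-11 * 7.700e+25 * 4.300e+25 / (1.400e+10)^2 = 6.674e-11 * 3.311e+51 / 1.960e+20 = 1.127e+21

1.127e+21 N


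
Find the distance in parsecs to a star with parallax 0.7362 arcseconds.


d = 1/p = 1/0.7362 = 1.3583

1.3583 pc


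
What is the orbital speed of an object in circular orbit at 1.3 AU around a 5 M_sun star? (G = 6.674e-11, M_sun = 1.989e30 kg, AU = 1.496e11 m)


v = sqrt(GM/r) = sqrt(6.674e-11 * 9.945e+30 / 1.945e+11) = 58419.5251

58419.5251 m/s


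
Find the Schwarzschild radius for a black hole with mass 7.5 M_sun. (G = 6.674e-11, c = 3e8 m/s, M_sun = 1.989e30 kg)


M = 7.5 * 1.989e30 kg = 1.49175e+31 kg. rs = 2GM/c^2 = 2 * 6.674e-11 * 1.49175e+31 / (3e8)^2 = 22124.31

22124.31 m


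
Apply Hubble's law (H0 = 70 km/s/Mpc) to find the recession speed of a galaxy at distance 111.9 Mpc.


v = H0 * d = 70 * 111.9 = 7833.0

7833.0 km/s


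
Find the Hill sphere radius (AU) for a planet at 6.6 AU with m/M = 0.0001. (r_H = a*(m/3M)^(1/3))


r_H = a * (m/3M)^(1/3) = 6.6 * (0.0001/3)^(1/3) = 0.2124

0.2124 AU


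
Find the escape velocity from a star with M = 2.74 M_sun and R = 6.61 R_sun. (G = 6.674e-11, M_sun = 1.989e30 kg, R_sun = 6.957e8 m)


M = 2.74 * 1.989e30 kg = 5.44986e+30 kg; R = 6.61 * 6.957e8 m = 4.598577e+09 m. v_esc = sqrt(2GM/R) = sqrt(2 * 6.674e-11 * 5.44986e+30 / 4.598577e+09) = 397730.6322

397730.6322 m/s


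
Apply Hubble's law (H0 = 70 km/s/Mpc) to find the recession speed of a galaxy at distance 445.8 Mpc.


v = H0 * d = 70 * 445.8 = 31206.0

31206.0 km/s


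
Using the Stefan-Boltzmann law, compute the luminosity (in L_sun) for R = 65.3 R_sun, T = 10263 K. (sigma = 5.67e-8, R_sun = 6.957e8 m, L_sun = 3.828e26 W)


R = 65.3 * 6.957e8 m = 4.542921e+10 m. L = 4*pi*R^2*sigma*T^4 = 4*pi*(4.542921e+10)^2 * 5.67e-8 * 10263^4 = 1.631400563e+31 W. L/L_sun = 1.631400563e+31 / 3.828e26 = 42617.5696

42617.5696 L_sun


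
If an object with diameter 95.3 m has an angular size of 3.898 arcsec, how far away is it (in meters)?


D = size / theta_rad, theta_rad = 3.898 * pi/(180*3600) = 1.890e-05, D = 5.043e+06

5.043e+06 m


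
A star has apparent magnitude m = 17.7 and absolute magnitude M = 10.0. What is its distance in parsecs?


d = 10^((m - M + 5)/5) = 10^((17.7 - 10.0 + 5)/5) = 346.7369

346.7369 pc


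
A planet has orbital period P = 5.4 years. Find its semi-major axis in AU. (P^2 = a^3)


a = P^(2/3) = 5.4^(2/3) = 3.078

3.078 AU


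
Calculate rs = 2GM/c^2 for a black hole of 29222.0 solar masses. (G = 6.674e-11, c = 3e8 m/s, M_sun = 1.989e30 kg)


M = 29222.0 * 1.989e30 kg = 5.8122558e+34 kg. rs = 2GM/c^2 = 2 * 6.674e-11 * 5.8122558e+34 / (3e8)^2 = 8.620e+07

8.620e+07 m


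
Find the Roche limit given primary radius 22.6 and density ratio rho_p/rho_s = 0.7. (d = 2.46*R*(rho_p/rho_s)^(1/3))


d_Roche = 2.46 * 22.6 * 0.7^(1/3) = 49.3639

49.3639


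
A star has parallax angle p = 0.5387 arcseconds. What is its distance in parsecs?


d = 1/p = 1/0.5387 = 1.8563

1.8563 pc


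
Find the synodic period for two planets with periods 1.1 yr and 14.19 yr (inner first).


1/P_syn = |1/P1 - 1/P2| = |1/1.1 - 1/14.19| => P_syn = 1.1924

1.1924 years


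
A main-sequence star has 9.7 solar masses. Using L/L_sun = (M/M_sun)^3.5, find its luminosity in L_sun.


L/L_sun = (M/M_sun)^3.5 = 9.7^3.5 = 2842.5039

2842.5039 L_sun


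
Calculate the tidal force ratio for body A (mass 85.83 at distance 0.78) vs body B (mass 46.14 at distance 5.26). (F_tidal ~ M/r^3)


Ratio = (M1/r1^3) / (M2/r2^3) = (85.83/0.78^3) / (46.14/5.26^3) = 570.4728

570.4728


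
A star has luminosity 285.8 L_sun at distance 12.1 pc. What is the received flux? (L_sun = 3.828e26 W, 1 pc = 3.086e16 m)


F = L / (4*pi*d^2) = 1.094e+29 / (4*pi*(3.734e+17)^2) = 6.244e-08

6.244e-08 W/m^2


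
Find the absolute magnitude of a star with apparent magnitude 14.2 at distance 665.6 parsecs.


M = m - 5*log10(d) + 5 = 14.2 - 5*log10(665.6) + 5 = 5.0839

5.0839


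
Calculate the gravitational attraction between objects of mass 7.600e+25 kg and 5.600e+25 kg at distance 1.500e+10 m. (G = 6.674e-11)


F = G*m1*m2/r^2 = 6.674e-11 * 7.600e+25 * 5.600e+25 / (1.500e+10)^2 = 6.674e-11 * 4.256e+51 / 2.250e+20 = 1.262e+21

1.262e+21 N


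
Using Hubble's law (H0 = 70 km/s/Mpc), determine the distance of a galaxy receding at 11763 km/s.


d = v / H0 = 11763 / 70 = 168.0429

168.0429 Mpc


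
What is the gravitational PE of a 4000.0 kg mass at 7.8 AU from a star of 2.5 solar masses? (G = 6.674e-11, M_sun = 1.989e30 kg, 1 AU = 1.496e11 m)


M = 2.5 * 1.989e30 kg = 4.9725e+30 kg; r = 7.8 AU * 1.496e11 m/AU = 1.16688e+12 m. U = -GM*m/r = -(6.674e-11 * 4.9725e+30 * 4000.0) / 1.16688e+12 = -1.138e+12

-1.138e+12 J


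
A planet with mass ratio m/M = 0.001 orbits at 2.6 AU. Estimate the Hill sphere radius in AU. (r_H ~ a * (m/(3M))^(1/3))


r_H = a * (m/3M)^(1/3) = 2.6 * (0.001/3)^(1/3) = 0.1803

0.1803 AU


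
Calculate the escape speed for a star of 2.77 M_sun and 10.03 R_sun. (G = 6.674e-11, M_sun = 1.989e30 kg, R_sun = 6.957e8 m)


M = 2.77 * 1.989e30 kg = 5.50953e+30 kg; R = 10.03 * 6.957e8 m = 6.977871e+09 m. v_esc = sqrt(2GM/R) = sqrt(2 * 6.674e-11 * 5.50953e+30 / 6.977871e+09) = 324641.4032

324641.4032 m/s


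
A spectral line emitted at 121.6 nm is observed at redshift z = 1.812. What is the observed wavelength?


lam_obs = lam_emit * (1 + z) = 121.6 * (1 + 1.812) = 341.9392

341.9392 nm


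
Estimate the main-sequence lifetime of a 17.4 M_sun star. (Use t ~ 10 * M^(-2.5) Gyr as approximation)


t = 10 * M^(-2.5) = 10 * 17.4^(-2.5) = 0.0079

0.0079 Gyr


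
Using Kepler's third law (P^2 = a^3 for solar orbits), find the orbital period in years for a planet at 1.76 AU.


P = a^(3/2) = 1.76^1.5 = 2.3349

2.3349 years


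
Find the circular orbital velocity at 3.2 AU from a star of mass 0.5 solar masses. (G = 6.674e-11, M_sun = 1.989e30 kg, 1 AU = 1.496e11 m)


v = sqrt(GM/r) = sqrt(6.674e-11 * 9.945e+29 / 4.787e+11) = 11774.8317

11774.8317 m/s


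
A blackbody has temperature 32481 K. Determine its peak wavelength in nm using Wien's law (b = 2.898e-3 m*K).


lam_max = b / T = 2.898e-3 / 32481 = 8.922e-08 m = 89.2214 nm

89.2214 nm


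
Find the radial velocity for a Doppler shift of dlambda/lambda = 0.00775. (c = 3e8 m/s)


v = (dlambda/lambda) * c = 0.00775 * 3e8 = 2.325e+06

2.325e+06 m/s


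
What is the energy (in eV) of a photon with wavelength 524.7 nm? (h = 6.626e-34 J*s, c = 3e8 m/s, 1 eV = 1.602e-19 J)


E = hc/lambda = 6.626e-34 * 3e8 / 5.247e-07 = 3.788e-19 J = 2.3648 eV

2.3648 eV


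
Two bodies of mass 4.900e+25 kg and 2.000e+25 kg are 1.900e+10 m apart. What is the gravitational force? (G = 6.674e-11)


F = G*m1*m2/r^2 = 6.674e-11 * 4.900e+25 * 2.000e+25 / (1.900e+10)^2 = 6.674e-11 * 9.800e+50 / 3.610e+20 = 1.812e+20

1.812e+20 N


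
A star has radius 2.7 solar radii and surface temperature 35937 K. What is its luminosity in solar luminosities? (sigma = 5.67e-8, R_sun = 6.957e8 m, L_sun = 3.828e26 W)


R = 2.7 * 6.957e8 m = 1.87839e+09 m. L = 4*pi*R^2*sigma*T^4 = 4*pi*(1.87839e+09)^2 * 5.67e-8 * 35937^4 = 4.193066368e+30 W. L/L_sun = 4.193066368e+30 / 3.828e26 = 10953.6739

10953.6739 L_sun


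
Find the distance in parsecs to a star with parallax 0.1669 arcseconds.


d = 1/p = 1/0.1669 = 5.9916

5.9916 pc


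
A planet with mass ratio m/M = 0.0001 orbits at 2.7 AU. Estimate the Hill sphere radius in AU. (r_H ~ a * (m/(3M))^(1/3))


r_H = a * (m/3M)^(1/3) = 2.7 * (0.0001/3)^(1/3) = 0.0869

0.0869 AU


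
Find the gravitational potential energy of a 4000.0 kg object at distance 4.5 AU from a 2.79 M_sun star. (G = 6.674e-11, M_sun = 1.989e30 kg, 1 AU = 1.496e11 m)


M = 2.79 * 1.989e30 kg = 5.54931e+30 kg; r = 4.5 AU * 1.496e11 m/AU = 6.732e+11 m. U = -GM*m/r = -(6.674e-11 * 5.54931e+30 * 4000.0) / 6.732e+11 = -2.201e+12

-2.201e+12 J


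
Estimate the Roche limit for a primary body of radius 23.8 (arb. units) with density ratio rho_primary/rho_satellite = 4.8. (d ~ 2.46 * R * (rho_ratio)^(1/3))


d_Roche = 2.46 * 23.8 * 4.8^(1/3) = 98.7626

98.7626


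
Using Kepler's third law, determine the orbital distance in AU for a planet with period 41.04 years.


a = P^(2/3) = 41.04^(2/3) = 11.8979

11.8979 AU


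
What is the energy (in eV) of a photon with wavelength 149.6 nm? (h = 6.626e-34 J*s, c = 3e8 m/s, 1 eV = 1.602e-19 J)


E = hc/lambda = 6.626e-34 * 3e8 / 1.496e-07 = 1.329e-18 J = 8.2943 eV

8.2943 eV


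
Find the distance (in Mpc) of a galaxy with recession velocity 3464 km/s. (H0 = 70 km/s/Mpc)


d = v / H0 = 3464 / 70 = 49.4857

49.4857 Mpc


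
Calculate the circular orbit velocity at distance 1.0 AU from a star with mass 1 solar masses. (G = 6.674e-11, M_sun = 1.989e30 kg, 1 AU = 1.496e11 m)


v = sqrt(GM/r) = sqrt(6.674e-11 * 1.989e+30 / 1.496e+11) = 29788.2298

29788.2298 m/s


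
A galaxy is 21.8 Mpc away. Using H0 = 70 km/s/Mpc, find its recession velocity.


v = H0 * d = 70 * 21.8 = 1526.0

1526.0 km/s


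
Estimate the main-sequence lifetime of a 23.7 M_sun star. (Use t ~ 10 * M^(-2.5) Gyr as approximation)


t = 10 * M^(-2.5) = 10 * 23.7^(-2.5) = 0.0037

0.0037 Gyr


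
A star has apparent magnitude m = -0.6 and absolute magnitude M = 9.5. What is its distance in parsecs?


d = 10^((m - M + 5)/5) = 10^((-0.6 - 9.5 + 5)/5) = 0.0955

0.0955 pc


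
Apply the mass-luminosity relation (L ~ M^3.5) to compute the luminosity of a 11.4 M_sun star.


L/L_sun = (M/M_sun)^3.5 = 11.4^3.5 = 5002.2683

5002.2683 L_sun


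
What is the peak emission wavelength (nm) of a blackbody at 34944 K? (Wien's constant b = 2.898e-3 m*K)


lam_max = b / T = 2.898e-3 / 34944 = 8.293e-08 m = 82.9327 nm

82.9327 nm


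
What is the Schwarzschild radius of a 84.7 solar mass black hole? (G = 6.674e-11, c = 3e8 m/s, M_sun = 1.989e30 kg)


M = 84.7 * 1.989e30 kg = 1.684683e+32 kg. rs = 2GM/c^2 = 2 * 6.674e-11 * 1.684683e+32 / (3e8)^2 = 249857.2076

249857.2076 m


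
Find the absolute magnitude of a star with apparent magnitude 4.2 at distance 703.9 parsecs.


M = m - 5*log10(d) + 5 = 4.2 - 5*log10(703.9) + 5 = -5.0376

-5.0376


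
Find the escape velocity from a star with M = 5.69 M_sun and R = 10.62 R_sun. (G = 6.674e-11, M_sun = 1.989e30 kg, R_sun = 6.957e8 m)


M = 5.69 * 1.989e30 kg = 1.131741e+31 kg; R = 10.62 * 6.957e8 m = 7.388334e+09 m. v_esc = sqrt(2GM/R) = sqrt(2 * 6.674e-11 * 1.131741e+31 / 7.388334e+09) = 452176.8912

452176.8912 m/s


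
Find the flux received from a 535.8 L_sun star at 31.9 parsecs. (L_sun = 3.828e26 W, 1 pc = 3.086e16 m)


F = L / (4*pi*d^2) = 2.051e+29 / (4*pi*(9.844e+17)^2) = 1.684e-08

1.684e-08 W/m^2


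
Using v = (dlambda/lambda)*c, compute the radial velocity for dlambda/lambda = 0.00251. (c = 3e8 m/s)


v = (dlambda/lambda) * c = 0.00251 * 3e8 = 753000.0

753000.0 m/s


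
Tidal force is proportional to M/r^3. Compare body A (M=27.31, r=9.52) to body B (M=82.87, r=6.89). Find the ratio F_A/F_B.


Ratio = (M1/r1^3) / (M2/r2^3) = (27.31/9.52^3) / (82.87/6.89^3) = 0.1249

0.1249


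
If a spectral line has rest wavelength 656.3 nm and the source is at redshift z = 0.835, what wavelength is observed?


lam_obs = lam_emit * (1 + z) = 656.3 * (1 + 0.835) = 1204.3105

1204.3105 nm


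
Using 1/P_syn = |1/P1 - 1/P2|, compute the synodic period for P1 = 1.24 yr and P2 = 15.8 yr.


1/P_syn = |1/P1 - 1/P2| = |1/1.24 - 1/15.8| => P_syn = 1.3456

1.3456 years


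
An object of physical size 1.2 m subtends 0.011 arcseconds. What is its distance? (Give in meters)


D = size / theta_rad, theta_rad = 0.011 * pi/(180*3600) = 5.333e-08, D = 2.250e+07

2.250e+07 m


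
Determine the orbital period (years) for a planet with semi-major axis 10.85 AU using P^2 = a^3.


P = a^(3/2) = 10.85^1.5 = 35.7392

35.7392 years


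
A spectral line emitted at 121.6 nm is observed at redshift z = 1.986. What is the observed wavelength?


lam_obs = lam_emit * (1 + z) = 121.6 * (1 + 1.986) = 363.0976

363.0976 nm


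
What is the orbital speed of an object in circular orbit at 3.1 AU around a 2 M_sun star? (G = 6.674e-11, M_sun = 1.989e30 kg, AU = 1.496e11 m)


v = sqrt(GM/r) = sqrt(6.674e-11 * 3.978e+30 / 4.638e+11) = 23926.482

23926.482 m/s


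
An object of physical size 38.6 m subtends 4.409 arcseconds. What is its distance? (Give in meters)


D = size / theta_rad, theta_rad = 4.409 * pi/(180*3600) = 2.138e-05, D = 1.806e+06

1.806e+06 m


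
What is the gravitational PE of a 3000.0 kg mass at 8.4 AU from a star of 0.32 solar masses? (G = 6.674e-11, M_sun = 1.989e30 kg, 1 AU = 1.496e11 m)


M = 0.32 * 1.989e30 kg = 6.3648e+29 kg; r = 8.4 AU * 1.496e11 m/AU = 1.25664e+12 m. U = -GM*m/r = -(6.674e-11 * 6.3648e+29 * 3000.0) / 1.25664e+12 = -1.014e+11

-1.014e+11 J


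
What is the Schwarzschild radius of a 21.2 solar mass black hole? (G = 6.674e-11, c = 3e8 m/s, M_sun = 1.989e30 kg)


M = 21.2 * 1.989e30 kg = 4.21668e+31 kg. rs = 2GM/c^2 = 2 * 6.674e-11 * 4.21668e+31 / (3e8)^2 = 62538.0496

62538.0496 m


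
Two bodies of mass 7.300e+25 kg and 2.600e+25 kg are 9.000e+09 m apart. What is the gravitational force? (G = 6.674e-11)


F = G*m1*m2/r^2 = 6.674e-11 * 7.300e+25 * 2.600e+25 / (9.000e+09)^2 = 6.674e-11 * 1.898e+51 / 8.100e+19 = 1.564e+21

1.564e+21 N


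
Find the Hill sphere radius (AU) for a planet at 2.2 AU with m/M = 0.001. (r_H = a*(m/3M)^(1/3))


r_H = a * (m/3M)^(1/3) = 2.2 * (0.001/3)^(1/3) = 0.1525

0.1525 AU


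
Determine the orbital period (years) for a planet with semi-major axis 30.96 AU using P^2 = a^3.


P = a^(3/2) = 30.96^1.5 = 172.2667

172.2667 years


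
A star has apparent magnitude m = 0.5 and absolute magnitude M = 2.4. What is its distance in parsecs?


d = 10^((m - M + 5)/5) = 10^((0.5 - 2.4 + 5)/5) = 4.1687

4.1687 pc


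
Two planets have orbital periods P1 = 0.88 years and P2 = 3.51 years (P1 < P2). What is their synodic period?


1/P_syn = |1/P1 - 1/P2| = |1/0.88 - 1/3.51| => P_syn = 1.1744

1.1744 years


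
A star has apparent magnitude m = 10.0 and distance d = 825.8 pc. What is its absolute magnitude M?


M = m - 5*log10(d) + 5 = 10.0 - 5*log10(825.8) + 5 = 0.4156

0.4156


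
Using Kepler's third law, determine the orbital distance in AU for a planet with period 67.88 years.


a = P^(2/3) = 67.88^(2/3) = 16.6403

16.6403 AU


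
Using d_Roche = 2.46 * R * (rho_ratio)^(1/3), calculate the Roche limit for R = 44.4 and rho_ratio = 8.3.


d_Roche = 2.46 * 44.4 * 8.3^(1/3) = 221.1452

221.1452


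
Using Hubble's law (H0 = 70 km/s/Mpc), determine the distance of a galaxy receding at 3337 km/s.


d = v / H0 = 3337 / 70 = 47.6714

47.6714 Mpc


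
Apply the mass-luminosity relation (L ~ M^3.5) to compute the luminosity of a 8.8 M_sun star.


L/L_sun = (M/M_sun)^3.5 = 8.8^3.5 = 2021.5726

2021.5726 L_sun


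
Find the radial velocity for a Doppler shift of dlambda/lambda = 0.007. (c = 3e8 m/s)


v = (dlambda/lambda) * c = 0.007 * 3e8 = 2.100e+06

2.100e+06 m/s


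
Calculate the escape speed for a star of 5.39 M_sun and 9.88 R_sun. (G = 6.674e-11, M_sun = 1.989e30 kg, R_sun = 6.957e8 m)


M = 5.39 * 1.989e30 kg = 1.072071e+31 kg; R = 9.88 * 6.957e8 m = 6.873516e+09 m. v_esc = sqrt(2GM/R) = sqrt(2 * 6.674e-11 * 1.072071e+31 / 6.873516e+09) = 456278.914

456278.914 m/s


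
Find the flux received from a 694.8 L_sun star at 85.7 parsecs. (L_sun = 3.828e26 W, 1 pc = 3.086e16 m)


F = L / (4*pi*d^2) = 2.660e+29 / (4*pi*(2.645e+18)^2) = 3.026e-09

3.026e-09 W/m^2


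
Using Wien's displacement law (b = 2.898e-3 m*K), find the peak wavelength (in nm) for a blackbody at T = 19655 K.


lam_max = b / T = 2.898e-3 / 19655 = 1.474e-07 m = 147.4434 nm

147.4434 nm


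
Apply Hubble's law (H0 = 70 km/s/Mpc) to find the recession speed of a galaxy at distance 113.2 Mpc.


v = H0 * d = 70 * 113.2 = 7924.0

7924.0 km/s


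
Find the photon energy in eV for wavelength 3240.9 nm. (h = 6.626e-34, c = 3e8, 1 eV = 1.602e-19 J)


E = hc/lambda = 6.626e-34 * 3e8 / 3.241e-06 = 6.133e-20 J = 0.3829 eV

0.3829 eV


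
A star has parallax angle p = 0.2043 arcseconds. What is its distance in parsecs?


d = 1/p = 1/0.2043 = 4.8948

4.8948 pc


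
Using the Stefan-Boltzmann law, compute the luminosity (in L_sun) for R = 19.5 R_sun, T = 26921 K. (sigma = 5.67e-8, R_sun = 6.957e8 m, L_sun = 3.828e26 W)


R = 19.5 * 6.957e8 m = 1.356615e+10 m. L = 4*pi*R^2*sigma*T^4 = 4*pi*(1.356615e+10)^2 * 5.67e-8 * 26921^4 = 6.887647374e+31 W. L/L_sun = 6.887647374e+31 / 3.828e26 = 179928.0923

179928.0923 L_sun


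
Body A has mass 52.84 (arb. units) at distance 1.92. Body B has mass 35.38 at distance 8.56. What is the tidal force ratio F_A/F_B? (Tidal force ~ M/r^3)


Ratio = (M1/r1^3) / (M2/r2^3) = (52.84/1.92^3) / (35.38/8.56^3) = 132.3496

132.3496


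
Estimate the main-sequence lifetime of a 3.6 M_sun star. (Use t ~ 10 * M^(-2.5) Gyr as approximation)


t = 10 * M^(-2.5) = 10 * 3.6^(-2.5) = 0.4067

0.4067 Gyr


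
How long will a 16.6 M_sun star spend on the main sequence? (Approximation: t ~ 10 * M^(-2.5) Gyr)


t = 10 * M^(-2.5) = 10 * 16.6^(-2.5) = 0.0089

0.0089 Gyr


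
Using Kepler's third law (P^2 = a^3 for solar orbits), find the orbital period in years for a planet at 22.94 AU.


P = a^(3/2) = 22.94^1.5 = 109.8728

109.8728 years


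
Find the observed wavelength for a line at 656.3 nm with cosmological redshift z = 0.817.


lam_obs = lam_emit * (1 + z) = 656.3 * (1 + 0.817) = 1192.4971

1192.4971 nm


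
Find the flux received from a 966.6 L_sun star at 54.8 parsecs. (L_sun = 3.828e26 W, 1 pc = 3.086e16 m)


F = L / (4*pi*d^2) = 3.700e+29 / (4*pi*(1.691e+18)^2) = 1.030e-08

1.030e-08 W/m^2


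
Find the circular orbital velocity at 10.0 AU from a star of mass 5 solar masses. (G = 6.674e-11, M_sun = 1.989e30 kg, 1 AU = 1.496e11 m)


v = sqrt(GM/r) = sqrt(6.674e-11 * 9.945e+30 / 1.496e+12) = 21063.4593

21063.4593 m/s


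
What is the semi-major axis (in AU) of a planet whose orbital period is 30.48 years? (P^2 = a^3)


a = P^(2/3) = 30.48^(2/3) = 9.7576

9.7576 AU


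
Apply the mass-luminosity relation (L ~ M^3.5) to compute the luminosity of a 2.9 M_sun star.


L/L_sun = (M/M_sun)^3.5 = 2.9^3.5 = 41.533

41.533 L_sun


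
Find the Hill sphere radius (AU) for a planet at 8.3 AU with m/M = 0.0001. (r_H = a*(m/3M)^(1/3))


r_H = a * (m/3M)^(1/3) = 8.3 * (0.0001/3)^(1/3) = 0.2671

0.2671 AU


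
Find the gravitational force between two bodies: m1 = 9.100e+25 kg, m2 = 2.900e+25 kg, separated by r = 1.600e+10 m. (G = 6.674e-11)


F = G*m1*m2/r^2 = 6.674e-11 * 9.100e+25 * 2.900e+25 / (1.600e+10)^2 = 6.674e-11 * 2.639e+51 / 2.560e+20 = 6.880e+20

6.880e+20 N


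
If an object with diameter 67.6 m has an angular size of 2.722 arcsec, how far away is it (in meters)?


D = size / theta_rad, theta_rad = 2.722 * pi/(180*3600) = 1.320e-05, D = 5.123e+06

5.123e+06 m


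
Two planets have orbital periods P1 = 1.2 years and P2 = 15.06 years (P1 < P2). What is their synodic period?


1/P_syn = |1/P1 - 1/P2| = |1/1.2 - 1/15.06| => P_syn = 1.3039

1.3039 years


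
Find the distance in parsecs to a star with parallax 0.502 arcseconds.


d = 1/p = 1/0.502 = 1.992

1.992 pc


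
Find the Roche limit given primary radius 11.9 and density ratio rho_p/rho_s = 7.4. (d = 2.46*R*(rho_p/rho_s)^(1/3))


d_Roche = 2.46 * 11.9 * 7.4^(1/3) = 57.0461

57.0461


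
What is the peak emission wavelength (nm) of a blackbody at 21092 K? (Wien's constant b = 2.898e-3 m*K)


lam_max = b / T = 2.898e-3 / 21092 = 1.374e-07 m = 137.3981 nm

137.3981 nm


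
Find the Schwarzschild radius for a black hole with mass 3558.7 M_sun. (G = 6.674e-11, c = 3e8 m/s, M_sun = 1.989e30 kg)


M = 3558.7 * 1.989e30 kg = 7.0782543e+33 kg. rs = 2GM/c^2 = 2 * 6.674e-11 * 7.0782543e+33 / (3e8)^2 = 1.050e+07

1.050e+07 m


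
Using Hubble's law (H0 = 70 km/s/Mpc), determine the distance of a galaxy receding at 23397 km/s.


d = v / H0 = 23397 / 70 = 334.2429

334.2429 Mpc


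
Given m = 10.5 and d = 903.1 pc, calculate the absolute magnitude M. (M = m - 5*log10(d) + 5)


M = m - 5*log10(d) + 5 = 10.5 - 5*log10(903.1) + 5 = 0.7213

0.7213


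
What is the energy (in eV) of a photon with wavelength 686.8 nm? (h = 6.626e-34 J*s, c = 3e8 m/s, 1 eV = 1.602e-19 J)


E = hc/lambda = 6.626e-34 * 3e8 / 6.868e-07 = 2.894e-19 J = 1.8067 eV

1.8067 eV


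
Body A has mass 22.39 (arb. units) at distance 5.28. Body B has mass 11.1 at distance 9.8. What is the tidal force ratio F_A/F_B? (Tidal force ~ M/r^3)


Ratio = (M1/r1^3) / (M2/r2^3) = (22.39/5.28^3) / (11.1/9.8^3) = 12.8976

12.8976


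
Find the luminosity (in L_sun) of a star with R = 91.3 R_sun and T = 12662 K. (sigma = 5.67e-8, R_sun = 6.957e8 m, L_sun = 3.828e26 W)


R = 91.3 * 6.957e8 m = 6.351741e+10 m. L = 4*pi*R^2*sigma*T^4 = 4*pi*(6.351741e+10)^2 * 5.67e-8 * 12662^4 = 7.389034961e+31 W. L/L_sun = 7.389034961e+31 / 3.828e26 = 193025.9917

193025.9917 L_sun


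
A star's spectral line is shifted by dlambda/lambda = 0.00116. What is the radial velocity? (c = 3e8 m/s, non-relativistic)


v = (dlambda/lambda) * c = 0.00116 * 3e8 = 348000.0

348000.0 m/s


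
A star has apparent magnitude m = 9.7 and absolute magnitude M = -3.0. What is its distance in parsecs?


d = 10^((m - M + 5)/5) = 10^((9.7 - -3.0 + 5)/5) = 3467.3685

3467.3685 pc


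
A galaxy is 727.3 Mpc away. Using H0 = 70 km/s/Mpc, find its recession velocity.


v = H0 * d = 70 * 727.3 = 50911.0

50911.0 km/s


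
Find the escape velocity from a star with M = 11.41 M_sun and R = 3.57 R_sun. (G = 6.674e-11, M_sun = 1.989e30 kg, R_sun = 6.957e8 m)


M = 11.41 * 1.989e30 kg = 2.269449e+31 kg; R = 3.57 * 6.957e8 m = 2.483649e+09 m. v_esc = sqrt(2GM/R) = sqrt(2 * 6.674e-11 * 2.269449e+31 / 2.483649e+09) = 1.104e+06

1.104e+06 m/s


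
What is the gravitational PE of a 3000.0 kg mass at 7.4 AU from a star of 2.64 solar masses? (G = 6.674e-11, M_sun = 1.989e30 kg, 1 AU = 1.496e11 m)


M = 2.64 * 1.989e30 kg = 5.25096e+30 kg; r = 7.4 AU * 1.496e11 m/AU = 1.10704e+12 m. U = -GM*m/r = -(6.674e-11 * 5.25096e+30 * 3000.0) / 1.10704e+12 = -9.497e+11

-9.497e+11 J


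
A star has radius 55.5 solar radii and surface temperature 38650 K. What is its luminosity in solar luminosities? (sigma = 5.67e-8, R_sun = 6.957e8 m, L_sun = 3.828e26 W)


R = 55.5 * 6.957e8 m = 3.861135e+10 m. L = 4*pi*R^2*sigma*T^4 = 4*pi*(3.861135e+10)^2 * 5.67e-8 * 38650^4 = 2.370395909e+33 W. L/L_sun = 2.370395909e+33 / 3.828e26 = 6.192e+06

6.192e+06 L_sun


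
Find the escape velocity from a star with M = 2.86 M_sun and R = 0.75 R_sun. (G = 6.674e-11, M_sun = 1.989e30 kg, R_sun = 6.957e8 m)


M = 2.86 * 1.989e30 kg = 5.68854e+30 kg; R = 0.75 * 6.957e8 m = 5.21775e+08 m. v_esc = sqrt(2GM/R) = sqrt(2 * 6.674e-11 * 5.68854e+30 / 5.21775e+08) = 1.206e+06

1.206e+06 m/s


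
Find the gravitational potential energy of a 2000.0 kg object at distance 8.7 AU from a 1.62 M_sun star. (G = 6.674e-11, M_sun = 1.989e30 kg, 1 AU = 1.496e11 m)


M = 1.62 * 1.989e30 kg = 3.22218e+30 kg; r = 8.7 AU * 1.496e11 m/AU = 1.30152e+12 m. U = -GM*m/r = -(6.674e-11 * 3.22218e+30 * 2000.0) / 1.30152e+12 = -3.305e+11

-3.305e+11 J


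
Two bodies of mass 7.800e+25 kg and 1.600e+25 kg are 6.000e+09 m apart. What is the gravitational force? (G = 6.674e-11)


F = G*m1*m2/r^2 = 6.674e-11 * 7.800e+25 * 1.600e+25 / (6.000e+09)^2 = 6.674e-11 * 1.248e+51 / 3.600e+19 = 2.314e+21

2.314e+21 N


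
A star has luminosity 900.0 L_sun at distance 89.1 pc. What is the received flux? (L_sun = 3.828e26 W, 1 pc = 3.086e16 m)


F = L / (4*pi*d^2) = 3.445e+29 / (4*pi*(2.750e+18)^2) = 3.626e-09

3.626e-09 W/m^2


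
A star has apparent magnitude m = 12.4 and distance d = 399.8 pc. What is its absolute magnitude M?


M = m - 5*log10(d) + 5 = 12.4 - 5*log10(399.8) + 5 = 4.3908

4.3908


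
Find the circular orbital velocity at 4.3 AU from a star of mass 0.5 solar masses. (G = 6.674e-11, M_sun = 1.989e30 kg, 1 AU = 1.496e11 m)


v = sqrt(GM/r) = sqrt(6.674e-11 * 9.945e+29 / 6.433e+11) = 10157.7021

10157.7021 m/s


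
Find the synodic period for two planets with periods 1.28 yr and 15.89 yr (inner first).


1/P_syn = |1/P1 - 1/P2| = |1/1.28 - 1/15.89| => P_syn = 1.3921

1.3921 years


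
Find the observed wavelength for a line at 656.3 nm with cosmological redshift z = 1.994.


lam_obs = lam_emit * (1 + z) = 656.3 * (1 + 1.994) = 1964.9622

1964.9622 nm


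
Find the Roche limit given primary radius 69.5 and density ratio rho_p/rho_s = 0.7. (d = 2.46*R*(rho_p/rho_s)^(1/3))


d_Roche = 2.46 * 69.5 * 0.7^(1/3) = 151.8049

151.8049


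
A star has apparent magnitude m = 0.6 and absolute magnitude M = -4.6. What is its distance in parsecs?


d = 10^((m - M + 5)/5) = 10^((0.6 - -4.6 + 5)/5) = 109.6478

109.6478 pc


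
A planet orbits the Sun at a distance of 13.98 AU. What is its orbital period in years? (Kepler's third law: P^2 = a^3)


P = a^(3/2) = 13.98^1.5 = 52.271

52.271 years


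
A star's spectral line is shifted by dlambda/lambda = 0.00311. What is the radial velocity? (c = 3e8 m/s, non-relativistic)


v = (dlambda/lambda) * c = 0.00311 * 3e8 = 933000.0

933000.0 m/s


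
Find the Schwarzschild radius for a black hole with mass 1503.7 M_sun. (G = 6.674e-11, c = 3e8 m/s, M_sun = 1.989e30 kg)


M = 1503.7 * 1.989e30 kg = 2.9908593e+33 kg. rs = 2GM/c^2 = 2 * 6.674e-11 * 2.9908593e+33 / (3e8)^2 = 4.436e+06

4.436e+06 m


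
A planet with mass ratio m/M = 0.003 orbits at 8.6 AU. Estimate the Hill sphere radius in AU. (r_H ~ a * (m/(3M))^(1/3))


r_H = a * (m/3M)^(1/3) = 8.6 * (0.003/3)^(1/3) = 0.86

0.86 AU


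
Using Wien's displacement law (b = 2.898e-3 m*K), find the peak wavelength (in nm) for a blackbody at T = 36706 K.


lam_max = b / T = 2.898e-3 / 36706 = 7.895e-08 m = 78.9517 nm

78.9517 nm


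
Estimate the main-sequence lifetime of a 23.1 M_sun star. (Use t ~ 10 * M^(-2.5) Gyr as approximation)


t = 10 * M^(-2.5) = 10 * 23.1^(-2.5) = 0.0039

0.0039 Gyr


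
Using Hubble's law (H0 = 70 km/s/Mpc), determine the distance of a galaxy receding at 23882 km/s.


d = v / H0 = 23882 / 70 = 341.1714

341.1714 Mpc


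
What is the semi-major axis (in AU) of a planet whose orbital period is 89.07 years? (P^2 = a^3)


a = P^(2/3) = 89.07^(2/3) = 19.9444

19.9444 AU


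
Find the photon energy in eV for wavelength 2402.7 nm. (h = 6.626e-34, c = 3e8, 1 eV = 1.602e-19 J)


E = hc/lambda = 6.626e-34 * 3e8 / 2.403e-06 = 8.273e-20 J = 0.5164 eV

0.5164 eV


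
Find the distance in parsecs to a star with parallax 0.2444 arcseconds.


d = 1/p = 1/0.2444 = 4.0917

4.0917 pc


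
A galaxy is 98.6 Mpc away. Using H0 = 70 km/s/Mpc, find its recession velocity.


v = H0 * d = 70 * 98.6 = 6902.0

6902.0 km/s


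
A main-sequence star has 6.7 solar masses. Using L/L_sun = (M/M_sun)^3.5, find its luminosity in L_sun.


L/L_sun = (M/M_sun)^3.5 = 6.7^3.5 = 778.5057

778.5057 L_sun


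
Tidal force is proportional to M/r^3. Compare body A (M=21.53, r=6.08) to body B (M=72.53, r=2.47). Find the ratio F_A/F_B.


Ratio = (M1/r1^3) / (M2/r2^3) = (21.53/6.08^3) / (72.53/2.47^3) = 0.0199

0.0199


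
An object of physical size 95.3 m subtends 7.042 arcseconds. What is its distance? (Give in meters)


D = size / theta_rad, theta_rad = 7.042 * pi/(180*3600) = 3.414e-05, D = 2.791e+06

2.791e+06 m


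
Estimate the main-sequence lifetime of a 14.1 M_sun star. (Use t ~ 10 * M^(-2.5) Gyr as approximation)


t = 10 * M^(-2.5) = 10 * 14.1^(-2.5) = 0.0134

0.0134 Gyr


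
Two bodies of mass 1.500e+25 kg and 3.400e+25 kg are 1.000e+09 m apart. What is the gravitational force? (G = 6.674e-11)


F = G*m1*m2/r^2 = 6.674e-11 * 1.500e+25 * 3.400e+25 / (1.000e+09)^2 = 6.674e-11 * 5.100e+50 / 1.000e+18 = 3.404e+22

3.404e+22 N


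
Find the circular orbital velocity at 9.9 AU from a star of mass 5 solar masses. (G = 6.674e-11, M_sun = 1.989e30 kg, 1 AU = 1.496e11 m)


v = sqrt(GM/r) = sqrt(6.674e-11 * 9.945e+30 / 1.481e+12) = 21169.5731

21169.5731 m/s


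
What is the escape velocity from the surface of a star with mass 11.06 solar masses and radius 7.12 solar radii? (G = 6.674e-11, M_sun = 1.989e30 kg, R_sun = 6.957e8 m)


M = 11.06 * 1.989e30 kg = 2.199834e+31 kg; R = 7.12 * 6.957e8 m = 4.953384e+09 m. v_esc = sqrt(2GM/R) = sqrt(2 * 6.674e-11 * 2.199834e+31 / 4.953384e+09) = 769931.4422

769931.4422 m/s


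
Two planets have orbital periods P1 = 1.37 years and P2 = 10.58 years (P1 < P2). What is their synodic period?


1/P_syn = |1/P1 - 1/P2| = |1/1.37 - 1/10.58| => P_syn = 1.5738

1.5738 years


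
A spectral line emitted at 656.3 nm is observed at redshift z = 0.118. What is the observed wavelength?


lam_obs = lam_emit * (1 + z) = 656.3 * (1 + 0.118) = 733.7434

733.7434 nm


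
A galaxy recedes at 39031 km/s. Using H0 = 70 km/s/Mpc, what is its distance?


d = v / H0 = 39031 / 70 = 557.5857

557.5857 Mpc


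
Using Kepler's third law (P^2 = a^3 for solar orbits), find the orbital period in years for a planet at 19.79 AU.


P = a^(3/2) = 19.79^1.5 = 88.0377

88.0377 years


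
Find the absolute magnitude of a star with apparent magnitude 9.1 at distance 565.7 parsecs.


M = m - 5*log10(d) + 5 = 9.1 - 5*log10(565.7) + 5 = 0.3371

0.3371


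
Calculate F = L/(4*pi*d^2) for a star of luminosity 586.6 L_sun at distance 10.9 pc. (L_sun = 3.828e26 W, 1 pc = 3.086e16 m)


F = L / (4*pi*d^2) = 2.246e+29 / (4*pi*(3.364e+17)^2) = 1.579e-07

1.579e-07 W/m^2


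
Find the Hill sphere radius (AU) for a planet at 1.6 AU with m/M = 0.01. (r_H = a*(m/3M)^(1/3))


r_H = a * (m/3M)^(1/3) = 1.6 * (0.01/3)^(1/3) = 0.239

0.239 AU


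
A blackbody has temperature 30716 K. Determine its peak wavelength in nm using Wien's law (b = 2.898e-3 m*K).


lam_max = b / T = 2.898e-3 / 30716 = 9.435e-08 m = 94.3482 nm

94.3482 nm


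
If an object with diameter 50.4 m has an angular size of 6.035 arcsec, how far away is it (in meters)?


D = size / theta_rad, theta_rad = 6.035 * pi/(180*3600) = 2.926e-05, D = 1.723e+06

1.723e+06 m


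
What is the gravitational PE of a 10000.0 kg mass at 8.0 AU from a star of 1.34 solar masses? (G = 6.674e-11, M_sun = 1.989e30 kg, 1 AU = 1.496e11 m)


M = 1.34 * 1.989e30 kg = 2.66526e+30 kg; r = 8.0 AU * 1.496e11 m/AU = 1.1968e+12 m. U = -GM*m/r = -(6.674e-11 * 2.66526e+30 * 10000.0) / 1.1968e+12 = -1.486e+12

-1.486e+12 J


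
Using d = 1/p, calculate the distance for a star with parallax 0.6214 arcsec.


d = 1/p = 1/0.6214 = 1.6093

1.6093 pc


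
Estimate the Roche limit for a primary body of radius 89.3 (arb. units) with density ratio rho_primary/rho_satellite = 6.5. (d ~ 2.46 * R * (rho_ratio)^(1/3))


d_Roche = 2.46 * 89.3 * 6.5^(1/3) = 409.9753

409.9753


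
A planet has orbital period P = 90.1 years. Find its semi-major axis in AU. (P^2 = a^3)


a = P^(2/3) = 90.1^(2/3) = 20.0979

20.0979 AU


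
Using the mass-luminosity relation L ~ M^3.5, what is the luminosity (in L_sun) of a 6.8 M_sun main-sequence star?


L/L_sun = (M/M_sun)^3.5 = 6.8^3.5 = 819.9383

819.9383 L_sun


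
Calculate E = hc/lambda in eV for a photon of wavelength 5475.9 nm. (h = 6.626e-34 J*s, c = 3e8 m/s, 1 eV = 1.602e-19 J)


E = hc/lambda = 6.626e-34 * 3e8 / 5.476e-06 = 3.630e-20 J = 0.2266 eV

0.2266 eV


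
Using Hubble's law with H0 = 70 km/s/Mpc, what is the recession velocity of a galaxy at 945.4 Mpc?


v = H0 * d = 70 * 945.4 = 66178.0

66178.0 km/s


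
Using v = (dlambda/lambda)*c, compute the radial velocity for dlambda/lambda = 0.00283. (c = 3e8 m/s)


v = (dlambda/lambda) * c = 0.00283 * 3e8 = 849000.0

849000.0 m/s


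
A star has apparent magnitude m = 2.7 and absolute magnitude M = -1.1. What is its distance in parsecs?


d = 10^((m - M + 5)/5) = 10^((2.7 - -1.1 + 5)/5) = 57.544

57.544 pc


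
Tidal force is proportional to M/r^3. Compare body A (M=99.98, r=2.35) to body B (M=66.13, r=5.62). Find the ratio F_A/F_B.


Ratio = (M1/r1^3) / (M2/r2^3) = (99.98/2.35^3) / (66.13/5.62^3) = 20.6785

20.6785


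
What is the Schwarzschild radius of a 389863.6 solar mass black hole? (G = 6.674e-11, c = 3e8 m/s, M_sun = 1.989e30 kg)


M = 389863.6 * 1.989e30 kg = 7.754387004e+35 kg. rs = 2GM/c^2 = 2 * 6.674e-11 * 7.754387004e+35 / (3e8)^2 = 1.150e+09

1.150e+09 m


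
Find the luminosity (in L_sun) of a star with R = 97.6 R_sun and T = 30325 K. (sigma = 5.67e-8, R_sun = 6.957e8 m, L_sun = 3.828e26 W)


R = 97.6 * 6.957e8 m = 6.790032e+10 m. L = 4*pi*R^2*sigma*T^4 = 4*pi*(6.790032e+10)^2 * 5.67e-8 * 30325^4 = 2.77804837e+33 W. L/L_sun = 2.77804837e+33 / 3.828e26 = 7.257e+06

7.257e+06 L_sun


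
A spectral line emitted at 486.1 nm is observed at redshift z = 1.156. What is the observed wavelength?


lam_obs = lam_emit * (1 + z) = 486.1 * (1 + 1.156) = 1048.0316

1048.0316 nm


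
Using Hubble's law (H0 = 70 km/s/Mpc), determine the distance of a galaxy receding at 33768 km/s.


d = v / H0 = 33768 / 70 = 482.4

482.4 Mpc


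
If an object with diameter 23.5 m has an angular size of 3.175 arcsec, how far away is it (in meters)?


D = size / theta_rad, theta_rad = 3.175 * pi/(180*3600) = 1.539e-05, D = 1.527e+06

1.527e+06 m


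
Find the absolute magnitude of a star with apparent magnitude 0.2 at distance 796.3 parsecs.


M = m - 5*log10(d) + 5 = 0.2 - 5*log10(796.3) + 5 = -9.3054

-9.3054


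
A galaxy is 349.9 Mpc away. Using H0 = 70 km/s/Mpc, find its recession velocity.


v = H0 * d = 70 * 349.9 = 24493.0

24493.0 km/s


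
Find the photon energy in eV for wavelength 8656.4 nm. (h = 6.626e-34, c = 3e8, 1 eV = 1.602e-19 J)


E = hc/lambda = 6.626e-34 * 3e8 / 8.656e-06 = 2.296e-20 J = 0.1433 eV

0.1433 eV


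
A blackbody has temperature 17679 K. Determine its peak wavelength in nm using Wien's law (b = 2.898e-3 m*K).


lam_max = b / T = 2.898e-3 / 17679 = 1.639e-07 m = 163.9233 nm

163.9233 nm


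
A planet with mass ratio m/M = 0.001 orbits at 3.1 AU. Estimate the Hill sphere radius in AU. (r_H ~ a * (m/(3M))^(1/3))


r_H = a * (m/3M)^(1/3) = 3.1 * (0.001/3)^(1/3) = 0.2149

0.2149 AU


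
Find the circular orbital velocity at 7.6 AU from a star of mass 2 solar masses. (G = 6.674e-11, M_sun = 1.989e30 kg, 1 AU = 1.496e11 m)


v = sqrt(GM/r) = sqrt(6.674e-11 * 3.978e+30 / 1.137e+12) = 15281.0395

15281.0395 m/s


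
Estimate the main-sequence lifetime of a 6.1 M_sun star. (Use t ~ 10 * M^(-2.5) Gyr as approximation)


t = 10 * M^(-2.5) = 10 * 6.1^(-2.5) = 0.1088

0.1088 Gyr


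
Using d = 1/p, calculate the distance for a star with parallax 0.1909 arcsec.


d = 1/p = 1/0.1909 = 5.2383

5.2383 pc


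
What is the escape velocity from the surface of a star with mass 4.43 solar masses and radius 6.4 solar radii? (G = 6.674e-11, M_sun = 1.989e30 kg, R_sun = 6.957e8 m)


M = 4.43 * 1.989e30 kg = 8.81127e+30 kg; R = 6.4 * 6.957e8 m = 4.45248e+09 m. v_esc = sqrt(2GM/R) = sqrt(2 * 6.674e-11 * 8.81127e+30 / 4.45248e+09) = 513956.5024

513956.5024 m/s


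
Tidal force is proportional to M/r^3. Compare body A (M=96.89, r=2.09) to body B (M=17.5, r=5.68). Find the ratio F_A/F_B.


Ratio = (M1/r1^3) / (M2/r2^3) = (96.89/2.09^3) / (17.5/5.68^3) = 111.134

111.134


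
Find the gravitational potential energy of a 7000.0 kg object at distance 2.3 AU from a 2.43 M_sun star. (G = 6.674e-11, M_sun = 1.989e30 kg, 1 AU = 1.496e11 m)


M = 2.43 * 1.989e30 kg = 4.83327e+30 kg; r = 2.3 AU * 1.496e11 m/AU = 3.4408e+11 m. U = -GM*m/r = -(6.674e-11 * 4.83327e+30 * 7000.0) / 3.4408e+11 = -6.562e+12

-6.562e+12 J


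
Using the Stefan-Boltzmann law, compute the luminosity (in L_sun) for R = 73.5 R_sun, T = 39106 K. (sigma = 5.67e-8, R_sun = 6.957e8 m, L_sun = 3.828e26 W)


R = 73.5 * 6.957e8 m = 5.113395e+10 m. L = 4*pi*R^2*sigma*T^4 = 4*pi*(5.113395e+10)^2 * 5.67e-8 * 39106^4 = 4.35697624e+33 W. L/L_sun = 4.35697624e+33 / 3.828e26 = 1.138e+07

1.138e+07 L_sun


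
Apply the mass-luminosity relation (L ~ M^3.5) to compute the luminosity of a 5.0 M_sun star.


L/L_sun = (M/M_sun)^3.5 = 5.0^3.5 = 279.5085

279.5085 L_sun


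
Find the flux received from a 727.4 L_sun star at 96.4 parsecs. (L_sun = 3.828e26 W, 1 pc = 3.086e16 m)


F = L / (4*pi*d^2) = 2.784e+29 / (4*pi*(2.975e+18)^2) = 2.504e-09

2.504e-09 W/m^2


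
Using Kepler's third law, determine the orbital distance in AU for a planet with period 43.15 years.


a = P^(2/3) = 43.15^(2/3) = 12.3023

12.3023 AU


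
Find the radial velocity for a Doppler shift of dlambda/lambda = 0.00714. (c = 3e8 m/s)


v = (dlambda/lambda) * c = 0.00714 * 3e8 = 2.142e+06

2.142e+06 m/s


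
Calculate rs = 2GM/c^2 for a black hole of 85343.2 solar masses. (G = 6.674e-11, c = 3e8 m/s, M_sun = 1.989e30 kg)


M = 85343.2 * 1.989e30 kg = 1.697476248e+35 kg. rs = 2GM/c^2 = 2 * 6.674e-11 * 1.697476248e+35 / (3e8)^2 = 2.518e+08

2.518e+08 m


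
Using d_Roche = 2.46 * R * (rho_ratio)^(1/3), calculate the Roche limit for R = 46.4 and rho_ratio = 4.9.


d_Roche = 2.46 * 46.4 * 4.9^(1/3) = 193.8735

193.8735


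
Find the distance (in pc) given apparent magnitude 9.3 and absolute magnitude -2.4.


d = 10^((m - M + 5)/5) = 10^((9.3 - -2.4 + 5)/5) = 2187.7616

2187.7616 pc


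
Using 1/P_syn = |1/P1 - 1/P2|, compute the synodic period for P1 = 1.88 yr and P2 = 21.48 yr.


1/P_syn = |1/P1 - 1/P2| = |1/1.88 - 1/21.48| => P_syn = 2.0603

2.0603 years


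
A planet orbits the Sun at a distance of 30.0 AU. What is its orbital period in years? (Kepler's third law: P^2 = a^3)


P = a^(3/2) = 30.0^1.5 = 164.3168

164.3168 years


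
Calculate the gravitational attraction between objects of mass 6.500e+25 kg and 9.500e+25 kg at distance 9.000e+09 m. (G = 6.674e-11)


F = G*m1*m2/r^2 = 6.674e-11 * 6.500e+25 * 9.500e+25 / (9.000e+09)^2 = 6.674e-11 * 6.175e+51 / 8.100e+19 = 5.088e+21

5.088e+21 N
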